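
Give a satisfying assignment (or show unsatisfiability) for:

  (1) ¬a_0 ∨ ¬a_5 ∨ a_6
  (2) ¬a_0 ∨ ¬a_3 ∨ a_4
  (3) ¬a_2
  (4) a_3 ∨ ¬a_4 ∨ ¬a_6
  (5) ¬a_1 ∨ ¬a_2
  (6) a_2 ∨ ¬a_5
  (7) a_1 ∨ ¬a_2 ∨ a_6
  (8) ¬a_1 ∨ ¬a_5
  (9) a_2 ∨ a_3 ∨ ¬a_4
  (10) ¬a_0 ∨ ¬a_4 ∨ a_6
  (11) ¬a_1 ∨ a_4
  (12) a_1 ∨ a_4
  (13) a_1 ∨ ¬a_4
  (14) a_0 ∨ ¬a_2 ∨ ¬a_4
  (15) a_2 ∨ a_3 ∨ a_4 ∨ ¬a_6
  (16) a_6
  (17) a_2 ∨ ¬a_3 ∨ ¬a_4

Case a_4 = True:
  (¬a_2) forces a_2 = False.
  (a_2 ∨ ¬a_5) forces a_5 = False.
  (a_2 ∨ a_3 ∨ ¬a_4) forces a_3 = True.
  Clause (a_2 ∨ ¬a_3 ∨ ¬a_4) is falsified — contradiction.
Case a_4 = False:
  (¬a_2) forces a_2 = False.
  (a_2 ∨ ¬a_5) forces a_5 = False.
  (¬a_1 ∨ a_4) forces a_1 = False.
  Clause (a_1 ∨ a_4) is falsified — contradiction.
Both cases fail, so the formula is unsatisfiable.

UNSATISFIABLE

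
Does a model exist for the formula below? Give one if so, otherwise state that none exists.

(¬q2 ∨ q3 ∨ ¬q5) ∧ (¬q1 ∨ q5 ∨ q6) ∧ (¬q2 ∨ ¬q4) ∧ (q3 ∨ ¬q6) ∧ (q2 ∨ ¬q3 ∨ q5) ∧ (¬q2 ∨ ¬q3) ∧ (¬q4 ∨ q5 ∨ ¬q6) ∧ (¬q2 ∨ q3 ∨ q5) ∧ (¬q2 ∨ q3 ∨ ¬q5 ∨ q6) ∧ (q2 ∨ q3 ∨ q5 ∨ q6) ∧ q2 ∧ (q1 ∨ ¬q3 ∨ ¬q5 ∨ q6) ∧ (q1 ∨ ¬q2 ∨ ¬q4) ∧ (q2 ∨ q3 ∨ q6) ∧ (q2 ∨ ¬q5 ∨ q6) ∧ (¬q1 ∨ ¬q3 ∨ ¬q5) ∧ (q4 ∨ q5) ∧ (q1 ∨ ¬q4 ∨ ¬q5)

Case q2 = True:
  (¬q2 ∨ ¬q4) forces q4 = False.
  (¬q2 ∨ ¬q3) forces q3 = False.
  (¬q2 ∨ q3 ∨ ¬q5) forces q5 = False.
  Clause (¬q2 ∨ q3 ∨ q5) is falsified — contradiction.
Case q2 = False:
  Clause (q2) is falsified — contradiction.
Both cases fail, so the formula is unsatisfiable.

No satisfying assignment exists.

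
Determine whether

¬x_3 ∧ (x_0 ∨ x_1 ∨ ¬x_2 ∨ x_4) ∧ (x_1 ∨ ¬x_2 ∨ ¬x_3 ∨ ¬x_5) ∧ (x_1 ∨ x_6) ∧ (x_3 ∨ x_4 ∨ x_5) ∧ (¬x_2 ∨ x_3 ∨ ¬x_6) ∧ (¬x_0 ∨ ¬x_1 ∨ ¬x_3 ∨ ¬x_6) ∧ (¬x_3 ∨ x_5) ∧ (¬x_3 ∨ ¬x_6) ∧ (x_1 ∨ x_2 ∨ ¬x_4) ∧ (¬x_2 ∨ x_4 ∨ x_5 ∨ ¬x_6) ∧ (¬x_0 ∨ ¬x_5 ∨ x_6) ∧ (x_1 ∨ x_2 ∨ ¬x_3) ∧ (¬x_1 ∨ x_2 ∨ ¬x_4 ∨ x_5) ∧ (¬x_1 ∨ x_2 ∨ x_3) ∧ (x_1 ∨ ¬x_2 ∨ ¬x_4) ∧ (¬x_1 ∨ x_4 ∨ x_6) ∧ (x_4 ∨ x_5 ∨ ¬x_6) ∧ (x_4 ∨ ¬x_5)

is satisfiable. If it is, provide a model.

x_0 = False, x_1 = True, x_2 = True, x_3 = False, x_4 = True, x_5 = False, x_6 = False

Unit clause (¬x_3) forces x_3 = False.
Set x_0 = False.
Try x_1 = False:
  (x_1 ∨ x_6) forces x_6 = True.
  (¬x_2 ∨ x_3 ∨ ¬x_6) forces x_2 = False.
  (x_1 ∨ x_2 ∨ ¬x_4) forces x_4 = False.
  (x_3 ∨ x_4 ∨ x_5) forces x_5 = True.
  clause (x_4 ∨ ¬x_5) is falsified — backtrack.
So x_1 = True.
  then (¬x_1 ∨ x_2 ∨ x_3) forces x_2 = True.
  then (¬x_2 ∨ x_3 ∨ ¬x_6) forces x_6 = False.
  then (¬x_1 ∨ x_4 ∨ x_6) forces x_4 = True.
Set x_5 = False.
All clauses satisfied.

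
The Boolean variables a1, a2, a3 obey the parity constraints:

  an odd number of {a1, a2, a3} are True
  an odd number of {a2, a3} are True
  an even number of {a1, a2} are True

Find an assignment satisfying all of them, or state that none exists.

a1: False, a2: False, a3: True

{a1, a2, a3}: 1 true → odd ✓
{a2, a3}: 1 true → odd ✓
{a1, a2}: 0 true → even ✓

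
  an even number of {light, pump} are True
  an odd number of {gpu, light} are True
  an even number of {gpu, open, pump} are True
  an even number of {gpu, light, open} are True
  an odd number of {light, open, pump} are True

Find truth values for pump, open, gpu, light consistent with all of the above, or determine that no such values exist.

pump=F, open=T, gpu=T, light=F

{light, pump}: 0 true → even ✓
{gpu, light}: 1 true → odd ✓
{gpu, open, pump}: 2 true → even ✓
{gpu, light, open}: 2 true → even ✓
{light, open, pump}: 1 true → odd ✓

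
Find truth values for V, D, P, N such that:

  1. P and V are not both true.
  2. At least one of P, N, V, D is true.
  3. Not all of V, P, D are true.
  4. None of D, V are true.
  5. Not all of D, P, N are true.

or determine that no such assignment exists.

V = False, D = False, P = True, N = True

  (1) P=T, V=F — not both ✓
  (2) {P, N, V, D}: 2 true — at least one ✓
  (3) {V, P, D}: 1/3 true — not all ✓
  (4) {D, V}: 0 true — none ✓
  (5) {D, P, N}: 2/3 true — not all ✓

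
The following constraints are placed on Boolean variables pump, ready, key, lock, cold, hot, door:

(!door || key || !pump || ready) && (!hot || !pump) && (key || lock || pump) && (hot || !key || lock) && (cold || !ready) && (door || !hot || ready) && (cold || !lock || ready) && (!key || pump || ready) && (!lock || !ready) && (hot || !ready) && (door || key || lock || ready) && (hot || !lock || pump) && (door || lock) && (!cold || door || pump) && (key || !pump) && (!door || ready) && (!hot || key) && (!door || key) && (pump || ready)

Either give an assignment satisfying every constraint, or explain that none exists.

Set pump = True.
  then (!hot || !pump) forces hot = False.
  then (hot || !ready) forces ready = False.
  then (key || !pump) forces key = True.
  then (!door || ready) forces door = False.
  then (hot || !key || lock) forces lock = True.
  then (cold || !lock || ready) forces cold = True.
All clauses satisfied.

pump=T, ready=F, key=T, lock=T, cold=T, hot=F, door=F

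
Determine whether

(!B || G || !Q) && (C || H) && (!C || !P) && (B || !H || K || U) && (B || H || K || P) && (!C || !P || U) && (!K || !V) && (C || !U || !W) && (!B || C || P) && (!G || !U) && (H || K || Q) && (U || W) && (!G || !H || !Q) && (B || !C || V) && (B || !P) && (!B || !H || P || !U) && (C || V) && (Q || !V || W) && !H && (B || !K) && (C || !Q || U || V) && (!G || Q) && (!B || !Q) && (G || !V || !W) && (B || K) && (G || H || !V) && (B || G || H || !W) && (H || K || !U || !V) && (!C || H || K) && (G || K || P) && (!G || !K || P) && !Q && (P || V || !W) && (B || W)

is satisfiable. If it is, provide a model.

P=F, C=T, Q=F, B=T, G=F, W=F, U=T, H=F, K=T, V=F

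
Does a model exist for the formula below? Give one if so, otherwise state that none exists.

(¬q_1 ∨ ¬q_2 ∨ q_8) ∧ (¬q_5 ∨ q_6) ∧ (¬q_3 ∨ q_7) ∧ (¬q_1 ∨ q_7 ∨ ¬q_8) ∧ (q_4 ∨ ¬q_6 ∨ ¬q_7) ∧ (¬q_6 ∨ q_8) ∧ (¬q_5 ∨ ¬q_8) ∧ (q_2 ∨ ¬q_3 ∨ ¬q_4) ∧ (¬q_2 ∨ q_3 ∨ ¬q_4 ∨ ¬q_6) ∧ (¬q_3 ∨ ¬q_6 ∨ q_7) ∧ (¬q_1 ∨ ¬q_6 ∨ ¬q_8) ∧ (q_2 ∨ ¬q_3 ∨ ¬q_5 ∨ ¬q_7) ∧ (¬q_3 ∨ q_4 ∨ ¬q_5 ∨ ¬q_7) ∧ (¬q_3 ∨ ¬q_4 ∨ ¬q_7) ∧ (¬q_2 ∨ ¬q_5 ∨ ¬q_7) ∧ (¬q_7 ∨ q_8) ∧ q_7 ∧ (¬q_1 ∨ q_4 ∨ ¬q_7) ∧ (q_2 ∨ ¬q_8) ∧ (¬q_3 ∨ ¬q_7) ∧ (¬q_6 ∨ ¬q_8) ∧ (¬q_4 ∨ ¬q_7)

q_1 = False; q_2 = True; q_3 = False; q_4 = False; q_5 = False; q_6 = False; q_7 = True; q_8 = True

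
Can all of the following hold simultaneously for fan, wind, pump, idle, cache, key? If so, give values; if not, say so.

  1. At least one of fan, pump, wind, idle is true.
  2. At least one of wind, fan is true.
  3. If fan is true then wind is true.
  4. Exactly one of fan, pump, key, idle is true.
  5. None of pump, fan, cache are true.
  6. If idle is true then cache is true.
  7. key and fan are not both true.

fan: False, wind: True, pump: False, idle: False, cache: False, key: True

  (1) {fan, pump, wind, idle}: 1 true — at least one ✓
  (2) {wind, fan}: 1 true — at least one ✓
  (3) fan=F ⇒ wind: vacuous ✓
  (4) {fan, pump, key, idle}: 1 true — exactly one ✓
  (5) {pump, fan, cache}: 0 true — none ✓
  (6) idle=F ⇒ cache: vacuous ✓
  (7) key=T, fan=F — not both ✓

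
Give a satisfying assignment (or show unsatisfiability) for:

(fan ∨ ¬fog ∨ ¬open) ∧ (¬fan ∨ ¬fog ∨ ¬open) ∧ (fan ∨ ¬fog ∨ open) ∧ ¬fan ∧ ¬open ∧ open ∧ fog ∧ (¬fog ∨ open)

Case open = True:
  Clause (¬open) is falsified — contradiction.
Case open = False:
  Clause (open) is falsified — contradiction.
Both cases fail, so the formula is unsatisfiable.

Unsatisfiable — no assignment works.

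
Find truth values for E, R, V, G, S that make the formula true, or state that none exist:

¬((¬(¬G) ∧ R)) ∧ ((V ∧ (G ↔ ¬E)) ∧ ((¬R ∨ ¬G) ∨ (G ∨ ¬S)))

E = False; R = False; V = True; G = True; S = True

  ¬((¬(¬G) ∧ R)) = True
    ¬(¬G) ∧ R = False
      ¬(¬G) = True
        ¬G = False
  (V ∧ (G ↔ ¬E)) ∧ ((¬R ∨ ¬G) ∨ (G ∨ ¬S)) = True
    V ∧ (G ↔ ¬E) = True
      G ↔ ¬E = True
        ¬E = True
    (¬R ∨ ¬G) ∨ (G ∨ ¬S) = True
      ¬R ∨ ¬G = True
        ¬R = True
        ¬G = False
      G ∨ ¬S = True
        ¬S = False
Both conjuncts True, so the formula holds.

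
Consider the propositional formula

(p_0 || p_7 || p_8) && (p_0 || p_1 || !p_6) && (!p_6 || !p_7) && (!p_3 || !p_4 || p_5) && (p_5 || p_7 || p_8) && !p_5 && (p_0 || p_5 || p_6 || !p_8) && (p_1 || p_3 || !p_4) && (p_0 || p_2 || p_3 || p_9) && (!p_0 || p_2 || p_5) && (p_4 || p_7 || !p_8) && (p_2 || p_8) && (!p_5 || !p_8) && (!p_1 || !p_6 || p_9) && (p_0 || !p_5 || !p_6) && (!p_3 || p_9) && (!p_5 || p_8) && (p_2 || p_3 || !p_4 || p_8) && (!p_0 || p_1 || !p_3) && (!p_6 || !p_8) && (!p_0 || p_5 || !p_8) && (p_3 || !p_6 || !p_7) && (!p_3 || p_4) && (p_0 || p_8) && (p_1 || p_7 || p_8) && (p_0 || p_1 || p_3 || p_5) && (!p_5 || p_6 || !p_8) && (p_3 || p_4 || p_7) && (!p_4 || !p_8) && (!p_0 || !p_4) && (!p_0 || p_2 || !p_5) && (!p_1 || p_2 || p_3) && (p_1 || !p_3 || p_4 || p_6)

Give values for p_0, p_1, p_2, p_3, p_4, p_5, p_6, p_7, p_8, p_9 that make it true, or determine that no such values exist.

Unit clause (!p_5) forces p_5 = False.
Set p_0 = True.
  then (!p_0 || p_2 || p_5) forces p_2 = True.
  then (!p_0 || p_5 || !p_8) forces p_8 = False.
  then (!p_0 || !p_4) forces p_4 = False.
  then (p_5 || p_7 || p_8) forces p_7 = True.
  then (!p_3 || p_4) forces p_3 = False.
  then (!p_6 || !p_7) forces p_6 = False.
Set p_1 = True.
Set p_9 = False.
All clauses satisfied.

p_0: True, p_1: True, p_2: True, p_3: False, p_4: False, p_5: False, p_6: False, p_7: True, p_8: False, p_9: False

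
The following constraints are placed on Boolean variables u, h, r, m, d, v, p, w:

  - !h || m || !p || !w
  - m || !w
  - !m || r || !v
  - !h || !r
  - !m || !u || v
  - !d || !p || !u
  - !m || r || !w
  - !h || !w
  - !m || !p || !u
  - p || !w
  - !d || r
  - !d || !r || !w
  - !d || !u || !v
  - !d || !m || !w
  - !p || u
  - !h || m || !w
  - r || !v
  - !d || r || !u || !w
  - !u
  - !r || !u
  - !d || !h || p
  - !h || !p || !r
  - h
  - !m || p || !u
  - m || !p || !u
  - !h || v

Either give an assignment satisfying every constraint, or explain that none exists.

UNSATISFIABLE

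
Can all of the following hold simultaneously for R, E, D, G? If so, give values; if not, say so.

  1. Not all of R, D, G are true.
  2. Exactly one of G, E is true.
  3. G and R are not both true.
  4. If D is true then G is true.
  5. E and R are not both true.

R = False, E = False, D = True, G = True

  (1) {R, D, G}: 2/3 true — not all ✓
  (2) {G, E}: 1 true — exactly one ✓
  (3) G=T, R=F — not both ✓
  (4) D=T ⇒ G: T ✓
  (5) E=F, R=F — not both ✓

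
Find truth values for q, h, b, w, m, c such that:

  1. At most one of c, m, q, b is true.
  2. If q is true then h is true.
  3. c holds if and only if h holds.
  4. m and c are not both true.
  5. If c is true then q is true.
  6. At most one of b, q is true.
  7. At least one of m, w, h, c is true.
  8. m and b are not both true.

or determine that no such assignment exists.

q=F; h=F; b=F; w=T; m=T; c=F

  (1) {c, m, q, b}: 1 true — at most one ✓
  (2) q=F ⇒ h: vacuous ✓
  (3) c=F, h=F — same ✓
  (4) m=T, c=F — not both ✓
  (5) c=F ⇒ q: vacuous ✓
  (6) {b, q}: 0 true — at most one ✓
  (7) {m, w, h, c}: 2 true — at least one ✓
  (8) m=T, b=F — not both ✓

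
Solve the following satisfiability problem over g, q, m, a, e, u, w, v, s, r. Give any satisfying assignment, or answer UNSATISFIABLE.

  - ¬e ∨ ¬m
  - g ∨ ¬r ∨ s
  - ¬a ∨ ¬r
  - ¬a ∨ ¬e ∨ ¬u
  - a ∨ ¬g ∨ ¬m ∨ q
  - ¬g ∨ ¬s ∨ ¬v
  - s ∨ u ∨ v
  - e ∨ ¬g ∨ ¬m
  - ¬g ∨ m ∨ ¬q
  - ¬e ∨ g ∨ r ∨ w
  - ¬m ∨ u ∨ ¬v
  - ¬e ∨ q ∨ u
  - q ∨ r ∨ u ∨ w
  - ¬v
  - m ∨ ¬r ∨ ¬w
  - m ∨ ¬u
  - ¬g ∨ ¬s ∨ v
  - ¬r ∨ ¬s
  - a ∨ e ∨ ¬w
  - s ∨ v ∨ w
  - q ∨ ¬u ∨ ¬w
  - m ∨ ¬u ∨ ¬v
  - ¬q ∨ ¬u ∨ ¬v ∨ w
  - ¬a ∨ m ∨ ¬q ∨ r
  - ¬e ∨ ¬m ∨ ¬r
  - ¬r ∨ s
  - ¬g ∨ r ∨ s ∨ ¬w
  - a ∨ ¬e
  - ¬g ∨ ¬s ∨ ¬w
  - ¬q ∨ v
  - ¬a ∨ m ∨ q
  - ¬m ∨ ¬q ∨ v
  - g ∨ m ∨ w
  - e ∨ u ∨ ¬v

g = False, q = False, m = True, a = True, e = False, u = True, w = False, v = False, s = True, r = False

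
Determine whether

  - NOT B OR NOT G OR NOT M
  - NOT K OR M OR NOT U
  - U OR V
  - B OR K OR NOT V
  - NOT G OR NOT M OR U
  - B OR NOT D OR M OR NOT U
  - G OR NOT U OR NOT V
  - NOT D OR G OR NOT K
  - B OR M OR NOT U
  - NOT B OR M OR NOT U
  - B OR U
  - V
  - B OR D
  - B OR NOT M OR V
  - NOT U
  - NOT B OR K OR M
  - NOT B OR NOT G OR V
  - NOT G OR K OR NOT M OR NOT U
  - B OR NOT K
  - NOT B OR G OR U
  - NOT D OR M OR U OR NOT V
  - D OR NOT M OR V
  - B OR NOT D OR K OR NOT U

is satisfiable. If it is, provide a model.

K = True, M = False, D = False, U = False, B = True, V = True, G = True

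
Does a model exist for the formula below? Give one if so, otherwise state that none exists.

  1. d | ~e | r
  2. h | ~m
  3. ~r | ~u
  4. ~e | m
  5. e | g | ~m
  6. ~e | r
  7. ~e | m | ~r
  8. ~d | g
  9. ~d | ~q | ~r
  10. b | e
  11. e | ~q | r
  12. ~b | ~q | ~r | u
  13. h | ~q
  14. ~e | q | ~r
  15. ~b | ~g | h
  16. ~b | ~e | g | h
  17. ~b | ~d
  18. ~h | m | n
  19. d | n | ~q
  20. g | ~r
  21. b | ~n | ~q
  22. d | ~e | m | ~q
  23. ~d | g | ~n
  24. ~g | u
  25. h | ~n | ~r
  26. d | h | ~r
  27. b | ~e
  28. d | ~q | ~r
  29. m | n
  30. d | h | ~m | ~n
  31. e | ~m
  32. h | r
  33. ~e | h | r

m = False; h = True; e = False; b = True; d = False; q = False; u = True; g = True; n = True; r = False

Set m = False.
  then (~e | m) forces e = False.
  then (b | e) forces b = True.
  then (~b | ~d) forces d = False.
  then (m | n) forces n = True.
Try h = False:
  (h | ~q) forces q = False.
  (~b | ~g | h) forces g = False.
  (g | ~r) forces r = False.
  clause (h | r) is falsified — backtrack.
So h = True.
Try q = True:
  (e | ~q | r) forces r = True.
  clause (d | ~q | ~r) is falsified — backtrack.
So q = False.
Set u = True.
  then (~r | ~u) forces r = False.
Set g = True.
All clauses satisfied.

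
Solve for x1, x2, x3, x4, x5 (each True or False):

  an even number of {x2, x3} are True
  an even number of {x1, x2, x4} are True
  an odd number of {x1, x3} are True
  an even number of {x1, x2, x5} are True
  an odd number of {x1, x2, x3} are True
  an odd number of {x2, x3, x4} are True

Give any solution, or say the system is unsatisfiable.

x1: True, x2: False, x3: False, x4: True, x5: True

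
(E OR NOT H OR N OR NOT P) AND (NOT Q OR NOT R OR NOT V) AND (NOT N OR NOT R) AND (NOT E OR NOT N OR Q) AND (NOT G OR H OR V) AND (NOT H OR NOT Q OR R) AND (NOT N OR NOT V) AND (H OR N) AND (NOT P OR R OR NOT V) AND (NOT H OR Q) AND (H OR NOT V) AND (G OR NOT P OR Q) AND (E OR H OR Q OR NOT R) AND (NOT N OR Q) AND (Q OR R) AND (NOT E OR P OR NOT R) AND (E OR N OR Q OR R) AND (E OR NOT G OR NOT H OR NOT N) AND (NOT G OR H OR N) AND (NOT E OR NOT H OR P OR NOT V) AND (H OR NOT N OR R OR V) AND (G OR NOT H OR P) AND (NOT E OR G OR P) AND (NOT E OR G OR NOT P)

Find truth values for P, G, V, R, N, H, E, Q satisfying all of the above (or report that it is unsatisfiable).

Set P = False.
Try G = False:
  (G OR NOT H OR P) forces H = False.
  (H OR N) forces N = True.
  (NOT N OR NOT R) forces R = False.
  (NOT N OR NOT V) forces V = False.
  clause (H OR NOT N OR R OR V) is falsified — backtrack.
So G = True.
Set V = False.
  then (NOT G OR H OR V) forces H = True.
  then (NOT H OR Q) forces Q = True.
  then (NOT H OR NOT Q OR R) forces R = True.
  then (NOT E OR P OR NOT R) forces E = False.
  then (E OR NOT G OR NOT H OR NOT N) forces N = False.
All clauses satisfied.

P = False; G = True; V = False; R = True; N = False; H = True; E = False; Q = True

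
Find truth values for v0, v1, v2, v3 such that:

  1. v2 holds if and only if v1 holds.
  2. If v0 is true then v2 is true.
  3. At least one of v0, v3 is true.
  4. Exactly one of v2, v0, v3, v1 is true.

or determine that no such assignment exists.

v0 = False, v1 = False, v2 = False, v3 = True

  (1) v2=F, v1=F — same ✓
  (2) v0=F ⇒ v2: vacuous ✓
  (3) {v0, v3}: 1 true — at least one ✓
  (4) {v2, v0, v3, v1}: 1 true — exactly one ✓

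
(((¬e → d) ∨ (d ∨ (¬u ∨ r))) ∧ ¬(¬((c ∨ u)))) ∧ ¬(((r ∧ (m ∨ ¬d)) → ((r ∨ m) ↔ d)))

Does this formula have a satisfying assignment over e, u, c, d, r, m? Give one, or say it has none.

e = True, u = True, c = False, d = False, r = True, m = False

  ((¬e → d) ∨ (d ∨ (¬u ∨ r))) ∧ ¬(¬((c ∨ u))) = True
    (¬e → d) ∨ (d ∨ (¬u ∨ r)) = True
      ¬e → d = True
        ¬e = False
      d ∨ (¬u ∨ r) = True
        ¬u ∨ r = True
          ¬u = False
    ¬(¬((c ∨ u))) = True
      ¬((c ∨ u)) = False
        c ∨ u = True
  ¬(((r ∧ (m ∨ ¬d)) → ((r ∨ m) ↔ d))) = True
    (r ∧ (m ∨ ¬d)) → ((r ∨ m) ↔ d) = False
      r ∧ (m ∨ ¬d) = True
        m ∨ ¬d = True
          ¬d = True
      (r ∨ m) ↔ d = False
        r ∨ m = True
Both conjuncts True, so the formula holds.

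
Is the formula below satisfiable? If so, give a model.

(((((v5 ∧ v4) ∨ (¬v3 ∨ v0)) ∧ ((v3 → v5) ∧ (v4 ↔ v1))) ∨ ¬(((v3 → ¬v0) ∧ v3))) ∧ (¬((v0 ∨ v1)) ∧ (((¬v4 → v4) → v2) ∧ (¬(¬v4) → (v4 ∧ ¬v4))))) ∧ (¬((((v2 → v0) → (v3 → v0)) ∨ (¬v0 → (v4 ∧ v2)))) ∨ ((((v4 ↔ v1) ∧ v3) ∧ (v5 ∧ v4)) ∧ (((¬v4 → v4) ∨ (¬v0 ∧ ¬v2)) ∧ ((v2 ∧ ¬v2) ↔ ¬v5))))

Unsatisfiable

Case v4 = True: the conjunct ¬(¬v4) → (v4 ∧ ¬v4) becomes ¬False → (True ∧ False) = False.
Case v4 = False: the formula simplifies to ((((¬v3 ∨ v0) ∧ ((v3 → v5) ∧ ¬v1)) ∨ ¬(((v3 → ¬v0) ∧ v3))) ∧ ¬((v0 ∨ v1))) ∧ ¬((((v2 → v0) → (v3 → v0)) ∨ v0)).
  v0 = True: the conjunct ¬((v0 ∨ v1)) becomes ¬((True ∨ v1)) = False.
  v0 = False: simplifies to (((¬v3 ∧ ((v3 → v5) ∧ ¬v1)) ∨ ¬v3) ∧ ¬v1) ∧ ¬((¬v2 → ¬v3)).
    v3 = True: the conjunct (¬v3 ∧ ((v3 → v5) ∧ ¬v1)) ∨ ¬v3 becomes (False ∧ (v5 ∧ ¬v1)) ∨ ¬True = False.
    v3 = False: the conjunct ¬((¬v2 → ¬v3)) becomes ¬((¬v2 → True)) = False.
Both cases fail — unsatisfiable.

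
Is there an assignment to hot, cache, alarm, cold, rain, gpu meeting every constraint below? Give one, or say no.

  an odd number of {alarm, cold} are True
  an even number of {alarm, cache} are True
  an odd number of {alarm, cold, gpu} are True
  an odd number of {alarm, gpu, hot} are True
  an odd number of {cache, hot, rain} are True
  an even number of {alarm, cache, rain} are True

hot=F; cache=T; alarm=T; cold=F; rain=F; gpu=F

{alarm, cold}: 1 true → odd ✓
{alarm, cache}: 2 true → even ✓
{alarm, cold, gpu}: 1 true → odd ✓
{alarm, gpu, hot}: 1 true → odd ✓
{cache, hot, rain}: 1 true → odd ✓
{alarm, cache, rain}: 2 true → even ✓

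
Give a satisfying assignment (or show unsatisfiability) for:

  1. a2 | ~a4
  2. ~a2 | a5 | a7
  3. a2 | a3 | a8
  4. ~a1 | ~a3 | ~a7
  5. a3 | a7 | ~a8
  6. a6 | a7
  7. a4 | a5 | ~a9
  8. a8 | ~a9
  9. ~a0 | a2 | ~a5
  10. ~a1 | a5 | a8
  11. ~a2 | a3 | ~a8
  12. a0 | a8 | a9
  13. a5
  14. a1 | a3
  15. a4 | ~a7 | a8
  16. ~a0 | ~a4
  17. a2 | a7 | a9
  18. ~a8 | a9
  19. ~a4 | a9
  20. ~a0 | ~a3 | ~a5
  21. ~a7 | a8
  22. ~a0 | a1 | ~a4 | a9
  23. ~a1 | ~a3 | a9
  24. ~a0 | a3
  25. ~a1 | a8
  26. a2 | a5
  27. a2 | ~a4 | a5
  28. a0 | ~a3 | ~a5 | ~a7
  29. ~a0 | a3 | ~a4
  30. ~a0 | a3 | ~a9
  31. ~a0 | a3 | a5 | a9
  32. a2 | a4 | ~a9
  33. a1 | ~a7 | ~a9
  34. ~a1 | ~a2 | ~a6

Unit clause (a5) forces a5 = True.
Set a0 = False.
Set a1 = False.
  then (a1 | a3) forces a3 = True.
  then (a0 | ~a3 | ~a5 | ~a7) forces a7 = False.
  then (a6 | a7) forces a6 = True.
Try a2 = False:
  (a2 | ~a4) forces a4 = False.
  (a2 | a7 | a9) forces a9 = True.
  clause (a2 | a4 | ~a9) is falsified — backtrack.
So a2 = True.
Set a4 = True.
  then (~a4 | a9) forces a9 = True.
  then (a8 | ~a9) forces a8 = True.
All clauses satisfied.

a0: False; a1: False; a2: True; a3: True; a4: True; a5: True; a6: True; a7: False; a8: True; a9: True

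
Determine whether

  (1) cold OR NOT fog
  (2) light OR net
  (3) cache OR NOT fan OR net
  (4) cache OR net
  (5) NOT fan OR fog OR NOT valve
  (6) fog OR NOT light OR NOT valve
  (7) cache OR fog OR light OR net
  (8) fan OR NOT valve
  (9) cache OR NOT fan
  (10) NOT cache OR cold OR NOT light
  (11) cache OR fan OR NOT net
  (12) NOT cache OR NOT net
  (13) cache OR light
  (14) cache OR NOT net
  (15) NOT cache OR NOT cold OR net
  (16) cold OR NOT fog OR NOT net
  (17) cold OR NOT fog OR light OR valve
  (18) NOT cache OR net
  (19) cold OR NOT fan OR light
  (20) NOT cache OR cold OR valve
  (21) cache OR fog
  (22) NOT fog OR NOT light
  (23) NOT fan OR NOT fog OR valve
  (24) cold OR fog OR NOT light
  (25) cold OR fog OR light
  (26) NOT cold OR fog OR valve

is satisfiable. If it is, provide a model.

Unsatisfiable — no assignment works.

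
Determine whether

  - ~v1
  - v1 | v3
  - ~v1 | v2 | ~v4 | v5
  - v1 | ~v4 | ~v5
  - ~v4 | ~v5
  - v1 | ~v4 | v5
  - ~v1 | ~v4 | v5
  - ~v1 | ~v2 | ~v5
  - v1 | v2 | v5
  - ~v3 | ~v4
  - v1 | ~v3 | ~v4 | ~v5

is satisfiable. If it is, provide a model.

v1 = False, v2 = True, v3 = True, v4 = False, v5 = False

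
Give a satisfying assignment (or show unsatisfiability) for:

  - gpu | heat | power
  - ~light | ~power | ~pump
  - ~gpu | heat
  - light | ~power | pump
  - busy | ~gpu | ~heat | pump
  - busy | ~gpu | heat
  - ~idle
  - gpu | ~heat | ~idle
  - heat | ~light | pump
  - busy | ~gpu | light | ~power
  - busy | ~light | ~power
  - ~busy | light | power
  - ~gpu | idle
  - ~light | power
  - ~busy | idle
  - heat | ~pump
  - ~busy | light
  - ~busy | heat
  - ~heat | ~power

heat = True; power = False; pump = True; light = False; busy = False; gpu = False; idle = False

Unit clause (~idle) forces idle = False.
In (~gpu | idle) only ~gpu is left, so gpu = False.
In (~busy | idle) only ~busy is left, so busy = False.
Try heat = False:
  (gpu | heat | power) forces power = True.
  (busy | ~light | ~power) forces light = False.
  (light | ~power | pump) forces pump = True.
  clause (heat | ~pump) is falsified — backtrack.
So heat = True.
  then (~heat | ~power) forces power = False.
  then (~light | power) forces light = False.
Set pump = True.
All clauses satisfied.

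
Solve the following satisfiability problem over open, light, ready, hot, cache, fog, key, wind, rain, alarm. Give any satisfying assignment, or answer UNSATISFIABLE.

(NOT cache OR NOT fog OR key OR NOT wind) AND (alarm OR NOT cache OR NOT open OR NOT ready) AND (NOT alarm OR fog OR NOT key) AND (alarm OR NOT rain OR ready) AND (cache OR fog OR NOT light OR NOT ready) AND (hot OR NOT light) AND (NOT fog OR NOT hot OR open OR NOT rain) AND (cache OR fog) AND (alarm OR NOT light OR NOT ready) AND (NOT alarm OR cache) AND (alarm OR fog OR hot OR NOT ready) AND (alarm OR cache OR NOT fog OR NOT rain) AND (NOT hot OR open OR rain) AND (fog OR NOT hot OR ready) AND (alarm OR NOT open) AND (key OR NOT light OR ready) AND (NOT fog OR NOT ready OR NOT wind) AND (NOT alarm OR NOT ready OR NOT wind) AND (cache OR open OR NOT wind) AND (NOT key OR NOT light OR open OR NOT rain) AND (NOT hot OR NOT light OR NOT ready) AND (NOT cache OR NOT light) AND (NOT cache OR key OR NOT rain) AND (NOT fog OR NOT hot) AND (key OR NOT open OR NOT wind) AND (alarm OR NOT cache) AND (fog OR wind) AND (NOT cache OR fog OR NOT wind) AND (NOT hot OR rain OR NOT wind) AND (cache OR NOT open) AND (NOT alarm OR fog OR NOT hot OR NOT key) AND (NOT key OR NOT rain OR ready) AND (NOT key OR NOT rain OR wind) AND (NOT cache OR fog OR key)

open=F, light=F, ready=T, hot=F, cache=T, fog=T, key=F, wind=F, rain=F, alarm=T

Set open = False.
Set light = False.
Set ready = True.
Set hot = False.
Set cache = True.
  then (alarm OR NOT cache) forces alarm = True.
  then (NOT alarm OR NOT ready OR NOT wind) forces wind = False.
  then (fog OR wind) forces fog = True.
Set key = False.
  then (NOT cache OR key OR NOT rain) forces rain = False.
All clauses satisfied.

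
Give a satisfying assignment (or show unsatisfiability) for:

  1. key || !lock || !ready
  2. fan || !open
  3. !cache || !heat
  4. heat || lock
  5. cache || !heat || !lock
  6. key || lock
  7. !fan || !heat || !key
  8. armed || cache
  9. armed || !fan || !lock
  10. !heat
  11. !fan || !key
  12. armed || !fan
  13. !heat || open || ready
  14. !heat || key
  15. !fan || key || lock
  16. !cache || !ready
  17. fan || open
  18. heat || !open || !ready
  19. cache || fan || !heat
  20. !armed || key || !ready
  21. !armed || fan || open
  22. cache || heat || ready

Unit clause (!heat) forces heat = False.
In (heat || lock) only lock is left, so lock = True.
Try armed = False:
  (armed || cache) forces cache = True.
  (armed || !fan || !lock) forces fan = False.
  (fan || !open) forces open = False.
  clause (fan || open) is falsified — backtrack.
So armed = True.
Set ready = False.
  then (cache || heat || ready) forces cache = True.
Set open = False.
  then (fan || open) forces fan = True.
  then (!fan || !key) forces key = False.
All clauses satisfied.

heat = False; armed = True; lock = True; ready = False; open = False; cache = True; fan = True; key = False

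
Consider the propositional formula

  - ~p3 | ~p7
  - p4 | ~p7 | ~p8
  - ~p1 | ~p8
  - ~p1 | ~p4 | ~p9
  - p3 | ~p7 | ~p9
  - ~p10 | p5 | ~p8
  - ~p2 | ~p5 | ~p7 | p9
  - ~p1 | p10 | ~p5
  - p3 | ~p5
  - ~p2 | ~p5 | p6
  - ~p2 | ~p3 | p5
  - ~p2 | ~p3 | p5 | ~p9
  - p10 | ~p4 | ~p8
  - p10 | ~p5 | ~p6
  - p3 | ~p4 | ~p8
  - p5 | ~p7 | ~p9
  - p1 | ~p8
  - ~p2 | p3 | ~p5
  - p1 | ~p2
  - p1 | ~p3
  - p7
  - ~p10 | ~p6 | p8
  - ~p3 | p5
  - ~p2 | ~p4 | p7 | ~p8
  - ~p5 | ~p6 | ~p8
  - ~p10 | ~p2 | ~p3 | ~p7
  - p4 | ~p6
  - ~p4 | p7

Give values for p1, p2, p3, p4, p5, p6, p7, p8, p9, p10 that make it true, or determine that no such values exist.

Unit clause (p7) forces p7 = True.
In (~p3 | ~p7) only ~p3 is left, so p3 = False.
In (p3 | ~p7 | ~p9) only ~p9 is left, so p9 = False.
In (p3 | ~p5) only ~p5 is left, so p5 = False.
Set p1 = False.
  then (p1 | ~p8) forces p8 = False.
  then (p1 | ~p2) forces p2 = False.
Set p4 = False.
  then (p4 | ~p6) forces p6 = False.
Set p10 = True.
All clauses satisfied.

p1 = False; p2 = False; p3 = False; p4 = False; p5 = False; p6 = False; p7 = True; p8 = False; p9 = False; p10 = True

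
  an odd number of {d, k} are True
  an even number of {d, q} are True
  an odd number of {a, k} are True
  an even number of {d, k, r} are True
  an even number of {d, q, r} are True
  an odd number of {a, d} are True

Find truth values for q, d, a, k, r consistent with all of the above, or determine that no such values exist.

The formula is unsatisfiable.

Adding constraints 1, 2, 4, 5 mod 2: every variable appears an even number of times on the left, so the left side is 0.
But the right sides sum to 1 (mod 2). 0 ≠ 1 — the system is inconsistent.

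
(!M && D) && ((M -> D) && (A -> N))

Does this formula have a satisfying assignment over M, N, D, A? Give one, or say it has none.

M=F; N=T; D=T; A=T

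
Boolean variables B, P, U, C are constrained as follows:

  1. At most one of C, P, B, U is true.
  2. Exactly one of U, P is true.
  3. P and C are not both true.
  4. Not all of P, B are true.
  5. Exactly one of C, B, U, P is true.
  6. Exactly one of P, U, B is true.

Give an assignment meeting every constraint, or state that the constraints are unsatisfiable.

B = False, P = False, U = True, C = False

  (1) {C, P, B, U}: 1 true — at most one ✓
  (2) {U, P}: 1 true — exactly one ✓
  (3) P=F, C=F — not both ✓
  (4) {P, B}: 0/2 true — not all ✓
  (5) {C, B, U, P}: 1 true — exactly one ✓
  (6) {P, U, B}: 1 true — exactly one ✓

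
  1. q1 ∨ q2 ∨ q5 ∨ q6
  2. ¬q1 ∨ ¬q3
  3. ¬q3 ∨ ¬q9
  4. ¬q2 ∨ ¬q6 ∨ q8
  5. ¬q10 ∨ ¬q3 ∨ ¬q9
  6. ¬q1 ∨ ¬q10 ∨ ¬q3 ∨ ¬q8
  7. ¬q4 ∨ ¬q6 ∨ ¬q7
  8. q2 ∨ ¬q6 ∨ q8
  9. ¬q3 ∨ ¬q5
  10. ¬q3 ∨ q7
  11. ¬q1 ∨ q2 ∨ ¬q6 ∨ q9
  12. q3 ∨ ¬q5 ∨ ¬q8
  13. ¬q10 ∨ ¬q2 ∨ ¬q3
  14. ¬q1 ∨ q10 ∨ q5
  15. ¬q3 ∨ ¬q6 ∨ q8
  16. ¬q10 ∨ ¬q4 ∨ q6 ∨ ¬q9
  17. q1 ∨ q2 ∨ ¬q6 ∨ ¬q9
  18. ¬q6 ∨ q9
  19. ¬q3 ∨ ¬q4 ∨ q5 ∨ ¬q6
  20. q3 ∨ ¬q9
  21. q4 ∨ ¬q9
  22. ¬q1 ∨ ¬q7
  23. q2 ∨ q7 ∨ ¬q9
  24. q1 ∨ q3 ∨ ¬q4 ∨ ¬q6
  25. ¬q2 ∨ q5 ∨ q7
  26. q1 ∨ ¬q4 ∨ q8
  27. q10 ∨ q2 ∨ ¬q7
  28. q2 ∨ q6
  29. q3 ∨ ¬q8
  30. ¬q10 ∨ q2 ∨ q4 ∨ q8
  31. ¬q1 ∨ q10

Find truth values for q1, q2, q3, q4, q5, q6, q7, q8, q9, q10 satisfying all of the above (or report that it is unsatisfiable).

Set q1 = False.
Try q2 = False:
  (q2 ∨ q6) forces q6 = True.
  (q2 ∨ ¬q6 ∨ q8) forces q8 = True.
  (q1 ∨ q2 ∨ ¬q6 ∨ ¬q9) forces q9 = False.
  clause (¬q6 ∨ q9) is falsified — backtrack.
So q2 = True.
Set q3 = True.
  then (¬q3 ∨ ¬q9) forces q9 = False.
  then (¬q3 ∨ ¬q5) forces q5 = False.
  then (¬q3 ∨ q7) forces q7 = True.
  then (¬q10 ∨ ¬q2 ∨ ¬q3) forces q10 = False.
  then (¬q6 ∨ q9) forces q6 = False.
Set q4 = False.
Set q8 = False.
All clauses satisfied.

q1 = False, q2 = True, q3 = True, q4 = False, q5 = False, q6 = False, q7 = True, q8 = False, q9 = False, q10 = False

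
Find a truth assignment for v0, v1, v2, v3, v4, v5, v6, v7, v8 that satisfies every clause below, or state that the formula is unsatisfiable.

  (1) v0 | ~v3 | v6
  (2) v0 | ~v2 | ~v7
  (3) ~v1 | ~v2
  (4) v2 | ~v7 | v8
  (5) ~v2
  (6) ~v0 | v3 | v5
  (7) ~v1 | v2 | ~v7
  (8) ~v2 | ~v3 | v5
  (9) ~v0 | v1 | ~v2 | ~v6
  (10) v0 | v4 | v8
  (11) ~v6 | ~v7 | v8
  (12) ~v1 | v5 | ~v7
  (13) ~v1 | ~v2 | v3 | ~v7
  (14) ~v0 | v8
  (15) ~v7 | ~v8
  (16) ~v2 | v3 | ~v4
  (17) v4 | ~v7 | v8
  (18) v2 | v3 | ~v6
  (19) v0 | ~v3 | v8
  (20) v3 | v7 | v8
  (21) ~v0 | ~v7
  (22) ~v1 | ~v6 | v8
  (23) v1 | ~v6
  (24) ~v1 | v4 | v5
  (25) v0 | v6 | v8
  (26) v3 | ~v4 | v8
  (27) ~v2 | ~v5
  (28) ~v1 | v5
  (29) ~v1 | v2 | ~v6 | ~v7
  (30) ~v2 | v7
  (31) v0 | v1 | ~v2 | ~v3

v0 = True, v1 = False, v2 = False, v3 = True, v4 = False, v5 = False, v6 = False, v7 = False, v8 = True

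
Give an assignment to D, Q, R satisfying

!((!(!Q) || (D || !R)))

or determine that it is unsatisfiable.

D=F; Q=F; R=T

  !((!(!Q) || (D || !R))) = True
    !(!Q) || (D || !R) = False
      !(!Q) = False
        !Q = True
      D || !R = False
        !R = False
The formula evaluates to True.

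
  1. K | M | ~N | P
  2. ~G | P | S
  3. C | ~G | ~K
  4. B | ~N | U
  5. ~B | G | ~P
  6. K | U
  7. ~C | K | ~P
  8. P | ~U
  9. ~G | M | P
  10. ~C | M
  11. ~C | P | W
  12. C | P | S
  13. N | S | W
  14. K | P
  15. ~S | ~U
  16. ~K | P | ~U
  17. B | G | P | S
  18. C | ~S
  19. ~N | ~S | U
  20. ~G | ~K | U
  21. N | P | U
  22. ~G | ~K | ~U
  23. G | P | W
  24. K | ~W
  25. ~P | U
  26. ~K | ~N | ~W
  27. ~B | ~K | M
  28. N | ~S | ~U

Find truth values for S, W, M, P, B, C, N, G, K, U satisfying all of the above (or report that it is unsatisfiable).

S: False, W: False, M: True, P: True, B: False, C: False, N: True, G: False, K: False, U: True

Set S = False.
Set W = False.
  then (N | S | W) forces N = True.
Set M = True.
Try P = False:
  (~G | P | S) forces G = False.
  clause (G | P | W) is falsified — backtrack.
So P = True.
  then (~P | U) forces U = True.
Set B = False.
Set C = False.
Set G = False.
Set K = False.
All clauses satisfied.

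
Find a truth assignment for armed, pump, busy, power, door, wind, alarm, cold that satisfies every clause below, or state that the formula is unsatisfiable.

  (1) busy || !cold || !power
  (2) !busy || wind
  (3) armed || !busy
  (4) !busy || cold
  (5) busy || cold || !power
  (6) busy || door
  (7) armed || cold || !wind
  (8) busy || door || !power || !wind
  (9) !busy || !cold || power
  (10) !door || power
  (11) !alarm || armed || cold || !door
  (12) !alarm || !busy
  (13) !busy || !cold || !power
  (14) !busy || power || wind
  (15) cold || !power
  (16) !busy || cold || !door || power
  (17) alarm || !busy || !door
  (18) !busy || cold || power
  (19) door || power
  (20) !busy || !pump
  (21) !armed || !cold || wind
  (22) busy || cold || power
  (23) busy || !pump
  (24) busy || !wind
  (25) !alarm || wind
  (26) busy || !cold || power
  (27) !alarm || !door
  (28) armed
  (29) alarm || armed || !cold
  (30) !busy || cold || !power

The formula is unsatisfiable.

Case power = True:
  (cold || !power) forces cold = True.
  (busy || !cold || !power) forces busy = True.
  Clause (!busy || !cold || !power) is falsified — contradiction.
Case power = False:
  (!door || power) forces door = False.
  Clause (door || power) is falsified — contradiction.
Both cases fail, so the formula is unsatisfiable.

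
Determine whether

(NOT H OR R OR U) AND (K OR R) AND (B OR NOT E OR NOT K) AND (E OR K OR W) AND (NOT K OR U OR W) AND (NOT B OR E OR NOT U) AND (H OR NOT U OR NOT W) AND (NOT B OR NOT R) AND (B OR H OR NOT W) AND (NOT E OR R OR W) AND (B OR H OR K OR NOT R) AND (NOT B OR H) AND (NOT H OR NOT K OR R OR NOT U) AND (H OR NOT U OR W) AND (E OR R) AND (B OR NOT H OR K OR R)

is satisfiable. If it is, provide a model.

Set W = False.
Set U = True.
  then (H OR NOT U OR W) forces H = True.
Set K = True.
  then (NOT H OR NOT K OR R OR NOT U) forces R = True.
  then (NOT B OR NOT R) forces B = False.
  then (B OR NOT E OR NOT K) forces E = False.
All clauses satisfied.

W=F, U=T, K=T, H=T, E=F, B=F, R=T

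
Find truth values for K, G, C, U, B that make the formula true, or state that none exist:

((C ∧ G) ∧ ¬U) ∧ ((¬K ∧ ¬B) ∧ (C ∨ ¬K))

K=F, G=T, C=T, U=F, B=F

  (C ∧ G) ∧ ¬U = True
    C ∧ G = True
    ¬U = True
  (¬K ∧ ¬B) ∧ (C ∨ ¬K) = True
    ¬K ∧ ¬B = True
      ¬K = True
      ¬B = True
    C ∨ ¬K = True
      ¬K = True
Both conjuncts True, so the formula holds.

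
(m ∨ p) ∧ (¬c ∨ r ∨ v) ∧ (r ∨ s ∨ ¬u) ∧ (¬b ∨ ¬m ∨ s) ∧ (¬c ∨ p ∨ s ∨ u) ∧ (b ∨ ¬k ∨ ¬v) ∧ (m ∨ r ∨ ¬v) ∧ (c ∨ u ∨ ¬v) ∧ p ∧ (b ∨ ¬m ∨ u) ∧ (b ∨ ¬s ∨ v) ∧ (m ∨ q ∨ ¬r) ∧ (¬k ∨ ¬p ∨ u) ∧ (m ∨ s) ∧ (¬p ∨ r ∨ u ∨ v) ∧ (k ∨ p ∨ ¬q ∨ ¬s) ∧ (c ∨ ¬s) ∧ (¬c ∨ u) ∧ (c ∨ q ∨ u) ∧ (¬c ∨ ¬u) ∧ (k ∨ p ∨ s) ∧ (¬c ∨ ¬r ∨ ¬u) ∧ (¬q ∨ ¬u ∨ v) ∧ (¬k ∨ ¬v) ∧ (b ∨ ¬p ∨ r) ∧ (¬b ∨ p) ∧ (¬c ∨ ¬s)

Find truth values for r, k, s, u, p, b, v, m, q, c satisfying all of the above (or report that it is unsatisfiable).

r = True; k = True; s = False; u = True; p = True; b = False; v = False; m = True; q = False; c = False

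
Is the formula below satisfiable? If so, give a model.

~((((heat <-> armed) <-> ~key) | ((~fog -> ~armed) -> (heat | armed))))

heat: False, armed: False, key: True, fog: False

  ~((((heat <-> armed) <-> ~key) | ((~fog -> ~armed) -> (heat | armed)))) = True
    ((heat <-> armed) <-> ~key) | ((~fog -> ~armed) -> (heat | armed)) = False
      (heat <-> armed) <-> ~key = False
        heat <-> armed = True
        ~key = False
      (~fog -> ~armed) -> (heat | armed) = False
        ~fog -> ~armed = True
          ~fog = True
          ~armed = True
        heat | armed = False
The formula evaluates to True.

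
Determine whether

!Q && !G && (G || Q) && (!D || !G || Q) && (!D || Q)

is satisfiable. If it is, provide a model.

UNSATISFIABLE

Case Q = True:
  Clause (!Q) is falsified — contradiction.
Case Q = False:
  (!G) forces G = False.
  Clause (G || Q) is falsified — contradiction.
Both cases fail, so the formula is unsatisfiable.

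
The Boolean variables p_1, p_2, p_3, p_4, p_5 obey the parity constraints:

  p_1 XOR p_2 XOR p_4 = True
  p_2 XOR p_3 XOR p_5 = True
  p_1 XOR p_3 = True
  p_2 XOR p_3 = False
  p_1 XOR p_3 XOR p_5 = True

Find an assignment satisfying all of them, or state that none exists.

No satisfying assignment exists.

Adding constraints 2, 3, 4, 5 mod 2: every variable appears an even number of times on the left, so the left side is 0.
But the right sides sum to 1 (mod 2). 0 ≠ 1 — the system is inconsistent.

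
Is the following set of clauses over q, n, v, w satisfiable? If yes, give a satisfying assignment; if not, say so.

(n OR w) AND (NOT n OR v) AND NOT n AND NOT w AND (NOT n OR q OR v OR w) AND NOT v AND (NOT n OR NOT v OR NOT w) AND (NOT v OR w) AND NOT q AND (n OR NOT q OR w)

Case n = True:
  Clause (NOT n) is falsified — contradiction.
Case n = False:
  (n OR w) forces w = True.
  Clause (NOT w) is falsified — contradiction.
Both cases fail, so the formula is unsatisfiable.

No satisfying assignment exists.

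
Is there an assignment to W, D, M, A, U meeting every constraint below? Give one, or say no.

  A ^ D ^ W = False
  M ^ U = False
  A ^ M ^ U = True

W: True; D: False; M: True; A: True; U: True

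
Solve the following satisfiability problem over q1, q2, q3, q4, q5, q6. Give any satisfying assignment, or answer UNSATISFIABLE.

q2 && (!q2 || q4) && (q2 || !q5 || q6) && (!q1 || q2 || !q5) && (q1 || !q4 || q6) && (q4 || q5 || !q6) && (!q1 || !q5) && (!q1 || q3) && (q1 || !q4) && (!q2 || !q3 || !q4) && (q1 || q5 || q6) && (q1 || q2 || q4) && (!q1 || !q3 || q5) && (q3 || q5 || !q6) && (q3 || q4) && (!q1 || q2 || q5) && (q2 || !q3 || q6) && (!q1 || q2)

Unsatisfiable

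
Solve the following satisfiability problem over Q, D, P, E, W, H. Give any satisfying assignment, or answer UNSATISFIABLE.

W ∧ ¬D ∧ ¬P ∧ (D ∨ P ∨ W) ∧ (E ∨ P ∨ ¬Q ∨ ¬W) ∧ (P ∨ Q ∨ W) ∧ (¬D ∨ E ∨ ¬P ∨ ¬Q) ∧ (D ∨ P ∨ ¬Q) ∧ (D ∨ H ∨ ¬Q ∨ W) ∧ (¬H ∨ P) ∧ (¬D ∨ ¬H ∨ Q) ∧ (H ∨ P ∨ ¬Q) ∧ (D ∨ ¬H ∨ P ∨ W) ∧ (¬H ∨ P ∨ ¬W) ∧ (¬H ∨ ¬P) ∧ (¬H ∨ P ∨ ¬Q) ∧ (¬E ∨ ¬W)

Unit clause (W) forces W = True.
Unit clause (¬D) forces D = False.
Unit clause (¬P) forces P = False.
In (D ∨ P ∨ ¬Q) only ¬Q is left, so Q = False.
In (¬H ∨ P) only ¬H is left, so H = False.
In (¬E ∨ ¬W) only ¬E is left, so E = False.
All clauses satisfied.

Q = False, D = False, P = False, E = False, W = True, H = False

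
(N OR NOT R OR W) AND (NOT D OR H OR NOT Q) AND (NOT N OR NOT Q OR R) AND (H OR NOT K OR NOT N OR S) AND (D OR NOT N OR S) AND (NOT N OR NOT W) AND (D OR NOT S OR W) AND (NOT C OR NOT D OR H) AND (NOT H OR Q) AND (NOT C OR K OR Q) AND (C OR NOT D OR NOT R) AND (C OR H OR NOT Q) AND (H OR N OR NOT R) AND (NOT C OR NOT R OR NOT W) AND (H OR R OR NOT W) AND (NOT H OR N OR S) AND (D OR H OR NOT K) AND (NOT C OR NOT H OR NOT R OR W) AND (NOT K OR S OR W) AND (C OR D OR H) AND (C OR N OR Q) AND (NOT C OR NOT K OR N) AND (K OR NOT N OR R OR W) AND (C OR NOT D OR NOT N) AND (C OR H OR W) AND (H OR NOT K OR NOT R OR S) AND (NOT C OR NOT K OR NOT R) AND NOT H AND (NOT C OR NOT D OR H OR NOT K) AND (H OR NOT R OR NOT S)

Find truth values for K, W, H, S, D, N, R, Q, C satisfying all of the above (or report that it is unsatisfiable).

Unit clause (NOT H) forces H = False.
Set K = False.
Try W = True:
  (NOT N OR NOT W) forces N = False.
  (H OR N OR NOT R) forces R = False.
  clause (H OR R OR NOT W) is falsified — backtrack.
So W = False.
  then (C OR H OR W) forces C = True.
  then (NOT C OR NOT D OR H) forces D = False.
  then (NOT C OR K OR Q) forces Q = True.
  then (D OR NOT S OR W) forces S = False.
  then (D OR NOT N OR S) forces N = False.
  then (H OR N OR NOT R) forces R = False.
All clauses satisfied.

K: False; W: False; H: False; S: False; D: False; N: False; R: False; Q: True; C: True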